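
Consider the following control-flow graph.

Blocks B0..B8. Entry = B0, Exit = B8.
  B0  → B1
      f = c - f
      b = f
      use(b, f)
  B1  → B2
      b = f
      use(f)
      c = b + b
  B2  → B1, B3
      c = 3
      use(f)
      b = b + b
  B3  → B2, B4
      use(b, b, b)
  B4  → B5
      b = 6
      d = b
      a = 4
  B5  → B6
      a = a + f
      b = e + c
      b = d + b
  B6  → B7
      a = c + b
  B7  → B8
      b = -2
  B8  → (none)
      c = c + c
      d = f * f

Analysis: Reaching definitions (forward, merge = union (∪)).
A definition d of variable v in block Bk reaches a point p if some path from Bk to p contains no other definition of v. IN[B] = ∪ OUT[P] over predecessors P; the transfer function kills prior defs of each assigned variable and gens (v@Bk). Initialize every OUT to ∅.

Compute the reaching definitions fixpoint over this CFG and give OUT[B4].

Answer: {a@B4, b@B4, c@B2, d@B4, f@B0}

Derivation:
Converged values:
  B0:   IN={}   OUT={b@B0, f@B0}
  B1:   IN={b@B0, b@B2, c@B2, f@B0}   OUT={b@B1, c@B1, f@B0}
  B2:   IN={b@B1, b@B2, c@B1, c@B2, f@B0}   OUT={b@B2, c@B2, f@B0}
  B3:   IN={b@B2, c@B2, f@B0}   OUT={b@B2, c@B2, f@B0}
  B4:   IN={b@B2, c@B2, f@B0}   OUT={a@B4, b@B4, c@B2, d@B4, f@B0}
  B5:   IN={a@B4, b@B4, c@B2, d@B4, f@B0}   OUT={a@B5, b@B5, c@B2, d@B4, f@B0}
  B6:   IN={a@B5, b@B5, c@B2, d@B4, f@B0}   OUT={a@B6, b@B5, c@B2, d@B4, f@B0}
  B7:   IN={a@B6, b@B5, c@B2, d@B4, f@B0}   OUT={a@B6, b@B7, c@B2, d@B4, f@B0}
  B8:   IN={a@B6, b@B7, c@B2, d@B4, f@B0}   OUT={a@B6, b@B7, c@B8, d@B8, f@B0}

Merge at B4: IN[B4] = OUT[B3] = {b@B2, c@B2, f@B0}
Applying B4's transfer function to that IN value gives OUT[B4] (row B4 above).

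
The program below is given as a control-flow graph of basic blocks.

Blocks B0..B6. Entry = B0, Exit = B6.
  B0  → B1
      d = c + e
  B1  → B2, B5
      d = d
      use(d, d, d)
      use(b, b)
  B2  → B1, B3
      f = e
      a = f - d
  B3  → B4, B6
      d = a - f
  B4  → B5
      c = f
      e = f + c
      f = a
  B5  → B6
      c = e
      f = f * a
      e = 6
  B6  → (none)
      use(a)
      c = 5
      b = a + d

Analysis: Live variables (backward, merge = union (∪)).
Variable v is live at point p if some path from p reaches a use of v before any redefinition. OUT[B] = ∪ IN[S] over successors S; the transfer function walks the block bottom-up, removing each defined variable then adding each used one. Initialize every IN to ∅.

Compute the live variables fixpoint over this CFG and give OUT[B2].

Fixpoint table:
  B0: | IN={a, b, c, e, f} | OUT={a, b, d, e, f}
  B1: | IN={a, b, d, e, f} | OUT={a, b, d, e, f}
  B2: | IN={b, d, e} | OUT={a, b, d, e, f}
  B3: | IN={a, f} | OUT={a, d, f}
  B4: | IN={a, d, f} | OUT={a, d, e, f}
  B5: | IN={a, d, e, f} | OUT={a, d}
  B6: | IN={a, d} | OUT={}

Merge at B2: OUT[B2] = IN[B1] ⊔ IN[B3] = {a, b, d, e, f}

Answer: {a, b, d, e, f}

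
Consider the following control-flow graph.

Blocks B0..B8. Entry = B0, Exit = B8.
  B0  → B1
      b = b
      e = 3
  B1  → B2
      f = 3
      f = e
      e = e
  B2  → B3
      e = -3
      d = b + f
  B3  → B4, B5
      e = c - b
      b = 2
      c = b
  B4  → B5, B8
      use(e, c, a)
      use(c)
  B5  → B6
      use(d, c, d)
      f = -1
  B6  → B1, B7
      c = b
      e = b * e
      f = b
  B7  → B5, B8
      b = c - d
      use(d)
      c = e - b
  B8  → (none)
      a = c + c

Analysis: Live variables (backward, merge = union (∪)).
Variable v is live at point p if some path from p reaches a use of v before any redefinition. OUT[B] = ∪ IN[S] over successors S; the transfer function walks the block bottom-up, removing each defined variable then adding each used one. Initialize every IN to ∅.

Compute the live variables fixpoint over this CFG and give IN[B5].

Per-block solution:
  B0: | IN={a, b, c} | OUT={a, b, c, e}
  B1: | IN={a, b, c, e} | OUT={a, b, c, f}
  B2: | IN={a, b, c, f} | OUT={a, b, c, d}
  B3: | IN={a, b, c, d} | OUT={a, b, c, d, e}
  B4: | IN={a, b, c, d, e} | OUT={a, b, c, d, e}
  B5: | IN={a, b, c, d, e} | OUT={a, b, d, e}
  B6: | IN={a, b, d, e} | OUT={a, b, c, d, e}
  B7: | IN={a, c, d, e} | OUT={a, b, c, d, e}
  B8: | IN={c} | OUT={}

Merge at B5: OUT[B5] = IN[B6] = {a, b, d, e}
Applying B5's transfer function to that OUT value gives IN[B5] (row B5 above).

Answer: {a, b, c, d, e}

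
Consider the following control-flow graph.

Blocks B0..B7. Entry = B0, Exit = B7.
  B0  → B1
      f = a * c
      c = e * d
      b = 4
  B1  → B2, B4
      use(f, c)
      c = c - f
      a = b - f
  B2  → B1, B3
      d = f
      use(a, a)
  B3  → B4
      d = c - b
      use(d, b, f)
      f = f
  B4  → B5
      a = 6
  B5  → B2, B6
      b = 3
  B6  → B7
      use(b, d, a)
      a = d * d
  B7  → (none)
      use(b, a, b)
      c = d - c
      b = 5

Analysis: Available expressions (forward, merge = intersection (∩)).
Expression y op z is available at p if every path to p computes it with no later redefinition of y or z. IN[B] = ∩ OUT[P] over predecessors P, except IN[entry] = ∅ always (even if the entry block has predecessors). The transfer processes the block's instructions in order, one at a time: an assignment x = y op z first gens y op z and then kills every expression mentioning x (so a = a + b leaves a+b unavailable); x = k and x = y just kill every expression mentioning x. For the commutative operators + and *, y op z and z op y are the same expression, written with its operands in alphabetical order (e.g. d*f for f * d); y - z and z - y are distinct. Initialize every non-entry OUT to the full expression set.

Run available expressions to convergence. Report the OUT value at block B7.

Answer: {d*d}

Derivation:
Converged values:
  B0:  IN={}  OUT={d*e}
  B1:  IN={}  OUT={b-f}
  B2:  IN={}  OUT={}
  B3:  IN={}  OUT={c-b}
  B4:  IN={}  OUT={}
  B5:  IN={}  OUT={}
  B6:  IN={}  OUT={d*d}
  B7:  IN={d*d}  OUT={d*d}

Merge at B7: IN[B7] = OUT[B6] = {d*d}
Applying B7's transfer function to that IN value gives OUT[B7] (row B7 above).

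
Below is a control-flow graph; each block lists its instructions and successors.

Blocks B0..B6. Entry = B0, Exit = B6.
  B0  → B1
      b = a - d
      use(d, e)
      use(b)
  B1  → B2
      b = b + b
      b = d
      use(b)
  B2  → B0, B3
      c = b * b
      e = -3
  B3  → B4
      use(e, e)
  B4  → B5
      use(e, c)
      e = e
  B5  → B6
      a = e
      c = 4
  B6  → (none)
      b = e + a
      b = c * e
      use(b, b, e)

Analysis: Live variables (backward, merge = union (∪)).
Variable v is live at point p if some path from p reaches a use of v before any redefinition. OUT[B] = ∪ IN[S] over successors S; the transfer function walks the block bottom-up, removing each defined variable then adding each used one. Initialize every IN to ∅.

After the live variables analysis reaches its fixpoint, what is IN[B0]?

Converged values:
  B0:   IN={a, d, e}   OUT={a, b, d}
  B1:   IN={a, b, d}   OUT={a, b, d}
  B2:   IN={a, b, d}   OUT={a, c, d, e}
  B3:   IN={c, e}   OUT={c, e}
  B4:   IN={c, e}   OUT={e}
  B5:   IN={e}   OUT={a, c, e}
  B6:   IN={a, c, e}   OUT={}

Merge at B0: OUT[B0] = IN[B1] = {a, b, d}
Applying B0's transfer function to that OUT value gives IN[B0] (row B0 above).

Answer: {a, d, e}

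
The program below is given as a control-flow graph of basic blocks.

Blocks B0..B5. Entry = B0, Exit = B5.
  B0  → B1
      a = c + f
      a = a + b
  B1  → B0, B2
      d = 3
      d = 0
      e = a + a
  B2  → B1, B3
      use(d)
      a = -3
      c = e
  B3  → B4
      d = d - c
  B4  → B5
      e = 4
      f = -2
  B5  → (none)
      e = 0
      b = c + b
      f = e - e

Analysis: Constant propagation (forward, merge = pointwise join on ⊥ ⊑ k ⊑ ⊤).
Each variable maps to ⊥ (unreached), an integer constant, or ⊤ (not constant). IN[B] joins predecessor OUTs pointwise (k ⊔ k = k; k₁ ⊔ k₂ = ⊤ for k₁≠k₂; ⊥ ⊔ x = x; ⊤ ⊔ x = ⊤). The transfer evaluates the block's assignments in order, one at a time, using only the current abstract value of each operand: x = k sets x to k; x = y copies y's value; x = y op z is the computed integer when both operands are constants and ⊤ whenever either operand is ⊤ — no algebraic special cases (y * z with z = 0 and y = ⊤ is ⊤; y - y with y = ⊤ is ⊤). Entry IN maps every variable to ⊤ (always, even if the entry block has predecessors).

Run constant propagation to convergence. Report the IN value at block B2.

Answer: {a: ⊤, b: ⊤, c: ⊤, d: 0, e: ⊤, f: ⊤}

Derivation:
Per-block solution:
  B0:  IN=(all ⊤)  OUT=(all ⊤)
  B1:  IN=(all ⊤)  OUT={d:0; rest ⊤}
  B2:  IN={d:0; rest ⊤}  OUT={a:-3, d:0; rest ⊤}
  B3:  IN={a:-3, d:0; rest ⊤}  OUT={a:-3; rest ⊤}
  B4:  IN={a:-3; rest ⊤}  OUT={a:-3, e:4, f:-2; rest ⊤}
  B5:  IN={a:-3, e:4, f:-2; rest ⊤}  OUT={a:-3, e:0, f:0; rest ⊤}

Merge at B2: IN[B2] = OUT[B1] = {a: ⊤, b: ⊤, c: ⊤, d: 0, e: ⊤, f: ⊤}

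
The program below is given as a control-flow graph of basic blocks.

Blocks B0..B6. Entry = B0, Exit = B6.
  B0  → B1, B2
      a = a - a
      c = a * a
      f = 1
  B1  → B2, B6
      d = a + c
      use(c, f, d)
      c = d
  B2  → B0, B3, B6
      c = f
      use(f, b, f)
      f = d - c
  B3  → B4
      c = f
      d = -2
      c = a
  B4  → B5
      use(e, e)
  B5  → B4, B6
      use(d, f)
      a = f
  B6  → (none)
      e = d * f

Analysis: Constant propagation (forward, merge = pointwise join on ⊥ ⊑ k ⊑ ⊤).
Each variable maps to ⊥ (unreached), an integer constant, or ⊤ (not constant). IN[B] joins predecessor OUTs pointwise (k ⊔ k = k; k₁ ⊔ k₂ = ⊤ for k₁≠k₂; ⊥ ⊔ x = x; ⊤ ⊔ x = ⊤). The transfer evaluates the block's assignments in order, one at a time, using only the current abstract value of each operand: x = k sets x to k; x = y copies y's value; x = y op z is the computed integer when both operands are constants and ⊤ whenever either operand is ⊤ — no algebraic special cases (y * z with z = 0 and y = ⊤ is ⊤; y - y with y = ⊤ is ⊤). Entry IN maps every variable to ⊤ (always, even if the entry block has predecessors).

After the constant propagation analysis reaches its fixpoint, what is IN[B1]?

Fixpoint table:
  B0: | IN=(all ⊤) | OUT={f:1; rest ⊤}
  B1: | IN={f:1; rest ⊤} | OUT={f:1; rest ⊤}
  B2: | IN={f:1; rest ⊤} | OUT={c:1; rest ⊤}
  B3: | IN={c:1; rest ⊤} | OUT={d:-2; rest ⊤}
  B4: | IN={d:-2; rest ⊤} | OUT={d:-2; rest ⊤}
  B5: | IN={d:-2; rest ⊤} | OUT={d:-2; rest ⊤}
  B6: | IN=(all ⊤) | OUT=(all ⊤)

Merge at B1: IN[B1] = OUT[B0] = {a: ⊤, b: ⊤, c: ⊤, d: ⊤, e: ⊤, f: 1}

Answer: {a: ⊤, b: ⊤, c: ⊤, d: ⊤, e: ⊤, f: 1}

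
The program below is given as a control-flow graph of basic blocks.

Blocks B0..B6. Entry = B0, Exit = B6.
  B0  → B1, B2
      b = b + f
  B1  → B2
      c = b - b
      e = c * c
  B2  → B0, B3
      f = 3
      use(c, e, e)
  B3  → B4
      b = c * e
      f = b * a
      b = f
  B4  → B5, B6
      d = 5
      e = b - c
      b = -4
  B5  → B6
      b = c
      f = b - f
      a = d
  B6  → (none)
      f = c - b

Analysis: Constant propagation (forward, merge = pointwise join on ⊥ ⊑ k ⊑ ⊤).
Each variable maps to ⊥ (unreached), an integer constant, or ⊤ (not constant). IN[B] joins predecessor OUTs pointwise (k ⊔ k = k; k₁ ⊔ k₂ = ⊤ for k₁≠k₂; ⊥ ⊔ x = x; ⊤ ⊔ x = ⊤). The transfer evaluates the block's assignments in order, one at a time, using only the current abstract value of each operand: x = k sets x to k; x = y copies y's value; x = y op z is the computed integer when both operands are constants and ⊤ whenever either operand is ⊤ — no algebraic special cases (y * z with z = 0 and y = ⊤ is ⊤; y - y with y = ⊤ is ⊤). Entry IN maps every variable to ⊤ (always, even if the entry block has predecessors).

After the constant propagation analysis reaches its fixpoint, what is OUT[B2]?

Answer: {a: ⊤, b: ⊤, c: ⊤, d: ⊤, e: ⊤, f: 3}

Derivation:
Fixpoint table:
  B0: | IN=(all ⊤) | OUT=(all ⊤)
  B1: | IN=(all ⊤) | OUT=(all ⊤)
  B2: | IN=(all ⊤) | OUT={f:3; rest ⊤}
  B3: | IN={f:3; rest ⊤} | OUT=(all ⊤)
  B4: | IN=(all ⊤) | OUT={b:-4, d:5; rest ⊤}
  B5: | IN={b:-4, d:5; rest ⊤} | OUT={a:5, d:5; rest ⊤}
  B6: | IN={d:5; rest ⊤} | OUT={d:5; rest ⊤}

Merge at B2: IN[B2] = OUT[B0] ⊔ OUT[B1] = {a: ⊤, b: ⊤, c: ⊤, d: ⊤, e: ⊤, f: ⊤}
Applying B2's transfer function to that IN value gives OUT[B2] (row B2 above).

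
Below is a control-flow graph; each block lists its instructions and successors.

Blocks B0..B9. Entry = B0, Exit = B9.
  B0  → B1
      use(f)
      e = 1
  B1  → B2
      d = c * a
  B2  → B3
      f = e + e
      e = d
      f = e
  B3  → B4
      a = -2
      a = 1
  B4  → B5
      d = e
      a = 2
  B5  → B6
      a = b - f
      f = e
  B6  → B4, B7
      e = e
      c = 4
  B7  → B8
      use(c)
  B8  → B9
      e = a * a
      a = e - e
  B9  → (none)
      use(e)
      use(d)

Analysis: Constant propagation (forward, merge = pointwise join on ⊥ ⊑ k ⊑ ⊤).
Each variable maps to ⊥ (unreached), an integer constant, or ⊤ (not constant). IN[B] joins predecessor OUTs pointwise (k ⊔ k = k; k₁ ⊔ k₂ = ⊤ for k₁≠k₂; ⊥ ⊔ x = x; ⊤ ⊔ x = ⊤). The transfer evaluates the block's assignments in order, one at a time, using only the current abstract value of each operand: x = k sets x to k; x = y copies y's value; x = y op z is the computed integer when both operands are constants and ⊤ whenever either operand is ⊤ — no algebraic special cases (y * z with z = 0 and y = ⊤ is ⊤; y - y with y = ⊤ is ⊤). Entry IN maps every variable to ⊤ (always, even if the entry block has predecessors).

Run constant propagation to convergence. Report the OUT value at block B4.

Answer: {a: 2, b: ⊤, c: ⊤, d: ⊤, e: ⊤, f: ⊤}

Trace:
Converged values:
  B0:  IN=(all ⊤)  OUT={e:1; rest ⊤}
  B1:  IN={e:1; rest ⊤}  OUT={e:1; rest ⊤}
  B2:  IN={e:1; rest ⊤}  OUT=(all ⊤)
  B3:  IN=(all ⊤)  OUT={a:1; rest ⊤}
  B4:  IN=(all ⊤)  OUT={a:2; rest ⊤}
  B5:  IN={a:2; rest ⊤}  OUT=(all ⊤)
  B6:  IN=(all ⊤)  OUT={c:4; rest ⊤}
  B7:  IN={c:4; rest ⊤}  OUT={c:4; rest ⊤}
  B8:  IN={c:4; rest ⊤}  OUT={c:4; rest ⊤}
  B9:  IN={c:4; rest ⊤}  OUT={c:4; rest ⊤}

Merge at B4: IN[B4] = OUT[B3] ⊔ OUT[B6] = {a: ⊤, b: ⊤, c: ⊤, d: ⊤, e: ⊤, f: ⊤}
Applying B4's transfer function to that IN value gives OUT[B4] (row B4 above).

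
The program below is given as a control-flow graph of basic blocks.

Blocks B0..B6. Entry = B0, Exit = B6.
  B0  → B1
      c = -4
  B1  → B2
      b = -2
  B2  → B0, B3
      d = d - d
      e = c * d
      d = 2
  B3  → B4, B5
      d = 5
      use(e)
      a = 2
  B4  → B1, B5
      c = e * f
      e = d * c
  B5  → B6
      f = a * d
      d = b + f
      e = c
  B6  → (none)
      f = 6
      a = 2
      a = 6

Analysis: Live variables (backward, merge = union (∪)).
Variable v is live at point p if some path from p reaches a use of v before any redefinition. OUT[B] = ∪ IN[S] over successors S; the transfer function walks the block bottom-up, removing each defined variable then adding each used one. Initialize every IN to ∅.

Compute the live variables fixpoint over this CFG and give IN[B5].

Per-block solution:
  B0:   IN={d, f}   OUT={c, d, f}
  B1:   IN={c, d, f}   OUT={b, c, d, f}
  B2:   IN={b, c, d, f}   OUT={b, c, d, e, f}
  B3:   IN={b, c, e, f}   OUT={a, b, c, d, e, f}
  B4:   IN={a, b, d, e, f}   OUT={a, b, c, d, f}
  B5:   IN={a, b, c, d}   OUT={}
  B6:   IN={}   OUT={}

Merge at B5: OUT[B5] = IN[B6] = {}
Applying B5's transfer function to that OUT value gives IN[B5] (row B5 above).

Answer: {a, b, c, d}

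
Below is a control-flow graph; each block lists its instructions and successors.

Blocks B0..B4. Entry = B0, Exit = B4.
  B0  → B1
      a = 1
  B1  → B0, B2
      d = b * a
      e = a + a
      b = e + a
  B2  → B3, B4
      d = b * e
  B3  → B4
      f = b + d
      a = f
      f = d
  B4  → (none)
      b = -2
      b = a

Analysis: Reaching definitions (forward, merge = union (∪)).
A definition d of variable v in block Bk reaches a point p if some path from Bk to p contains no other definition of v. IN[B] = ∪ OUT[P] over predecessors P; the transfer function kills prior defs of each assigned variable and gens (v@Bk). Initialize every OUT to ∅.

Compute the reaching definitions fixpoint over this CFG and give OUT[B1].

Per-block solution:
  B0:   IN={a@B0, b@B1, d@B1, e@B1}   OUT={a@B0, b@B1, d@B1, e@B1}
  B1:   IN={a@B0, b@B1, d@B1, e@B1}   OUT={a@B0, b@B1, d@B1, e@B1}
  B2:   IN={a@B0, b@B1, d@B1, e@B1}   OUT={a@B0, b@B1, d@B2, e@B1}
  B3:   IN={a@B0, b@B1, d@B2, e@B1}   OUT={a@B3, b@B1, d@B2, e@B1, f@B3}
  B4:   IN={a@B0, a@B3, b@B1, d@B2, e@B1, f@B3}   OUT={a@B0, a@B3, b@B4, d@B2, e@B1, f@B3}

Merge at B1: IN[B1] = OUT[B0] = {a@B0, b@B1, d@B1, e@B1}
Applying B1's transfer function to that IN value gives OUT[B1] (row B1 above).

Answer: {a@B0, b@B1, d@B1, e@B1}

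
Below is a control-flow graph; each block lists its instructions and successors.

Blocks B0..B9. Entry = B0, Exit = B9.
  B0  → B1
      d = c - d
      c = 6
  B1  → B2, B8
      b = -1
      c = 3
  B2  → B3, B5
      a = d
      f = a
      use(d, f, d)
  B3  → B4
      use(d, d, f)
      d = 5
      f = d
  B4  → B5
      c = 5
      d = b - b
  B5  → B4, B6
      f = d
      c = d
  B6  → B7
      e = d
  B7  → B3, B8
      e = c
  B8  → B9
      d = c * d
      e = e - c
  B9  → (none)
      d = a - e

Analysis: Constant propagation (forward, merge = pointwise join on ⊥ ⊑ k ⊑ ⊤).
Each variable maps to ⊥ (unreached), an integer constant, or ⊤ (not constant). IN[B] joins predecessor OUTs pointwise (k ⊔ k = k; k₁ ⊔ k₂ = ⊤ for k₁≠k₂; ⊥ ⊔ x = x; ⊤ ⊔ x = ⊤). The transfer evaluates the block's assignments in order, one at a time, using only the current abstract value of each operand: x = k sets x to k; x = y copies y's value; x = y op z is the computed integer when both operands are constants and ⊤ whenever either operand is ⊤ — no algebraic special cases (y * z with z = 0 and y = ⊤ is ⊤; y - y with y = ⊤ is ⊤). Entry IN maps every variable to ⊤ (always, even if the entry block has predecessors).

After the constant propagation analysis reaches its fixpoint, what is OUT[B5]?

Per-block solution:
  B0:   IN=(all ⊤)   OUT={c:6; rest ⊤}
  B1:   IN={c:6; rest ⊤}   OUT={b:-1, c:3; rest ⊤}
  B2:   IN={b:-1, c:3; rest ⊤}   OUT={b:-1, c:3; rest ⊤}
  B3:   IN={b:-1; rest ⊤}   OUT={b:-1, d:5, f:5; rest ⊤}
  B4:   IN={b:-1; rest ⊤}   OUT={b:-1, c:5, d:0; rest ⊤}
  B5:   IN={b:-1; rest ⊤}   OUT={b:-1; rest ⊤}
  B6:   IN={b:-1; rest ⊤}   OUT={b:-1; rest ⊤}
  B7:   IN={b:-1; rest ⊤}   OUT={b:-1; rest ⊤}
  B8:   IN={b:-1; rest ⊤}   OUT={b:-1; rest ⊤}
  B9:   IN={b:-1; rest ⊤}   OUT={b:-1; rest ⊤}

Merge at B5: IN[B5] = OUT[B2] ⊔ OUT[B4] = {a: ⊤, b: -1, c: ⊤, d: ⊤, e: ⊤, f: ⊤}
Applying B5's transfer function to that IN value gives OUT[B5] (row B5 above).

Answer: {a: ⊤, b: -1, c: ⊤, d: ⊤, e: ⊤, f: ⊤}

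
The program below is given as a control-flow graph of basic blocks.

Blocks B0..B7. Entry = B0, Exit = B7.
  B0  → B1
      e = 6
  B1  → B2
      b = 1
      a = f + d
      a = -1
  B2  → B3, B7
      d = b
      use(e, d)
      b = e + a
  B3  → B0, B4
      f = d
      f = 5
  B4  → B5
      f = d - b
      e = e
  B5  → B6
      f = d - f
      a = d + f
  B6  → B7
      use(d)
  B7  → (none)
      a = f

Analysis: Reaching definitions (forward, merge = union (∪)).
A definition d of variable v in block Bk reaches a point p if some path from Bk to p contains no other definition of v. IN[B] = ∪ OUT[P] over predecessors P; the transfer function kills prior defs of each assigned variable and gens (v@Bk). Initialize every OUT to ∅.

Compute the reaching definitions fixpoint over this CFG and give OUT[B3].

Converged values:
  B0:   IN={a@B1, b@B2, d@B2, e@B0, f@B3}   OUT={a@B1, b@B2, d@B2, e@B0, f@B3}
  B1:   IN={a@B1, b@B2, d@B2, e@B0, f@B3}   OUT={a@B1, b@B1, d@B2, e@B0, f@B3}
  B2:   IN={a@B1, b@B1, d@B2, e@B0, f@B3}   OUT={a@B1, b@B2, d@B2, e@B0, f@B3}
  B3:   IN={a@B1, b@B2, d@B2, e@B0, f@B3}   OUT={a@B1, b@B2, d@B2, e@B0, f@B3}
  B4:   IN={a@B1, b@B2, d@B2, e@B0, f@B3}   OUT={a@B1, b@B2, d@B2, e@B4, f@B4}
  B5:   IN={a@B1, b@B2, d@B2, e@B4, f@B4}   OUT={a@B5, b@B2, d@B2, e@B4, f@B5}
  B6:   IN={a@B5, b@B2, d@B2, e@B4, f@B5}   OUT={a@B5, b@B2, d@B2, e@B4, f@B5}
  B7:   IN={a@B1, a@B5, b@B2, d@B2, e@B0, e@B4, f@B3, f@B5}   OUT={a@B7, b@B2, d@B2, e@B0, e@B4, f@B3, f@B5}

Merge at B3: IN[B3] = OUT[B2] = {a@B1, b@B2, d@B2, e@B0, f@B3}
Applying B3's transfer function to that IN value gives OUT[B3] (row B3 above).

Answer: {a@B1, b@B2, d@B2, e@B0, f@B3}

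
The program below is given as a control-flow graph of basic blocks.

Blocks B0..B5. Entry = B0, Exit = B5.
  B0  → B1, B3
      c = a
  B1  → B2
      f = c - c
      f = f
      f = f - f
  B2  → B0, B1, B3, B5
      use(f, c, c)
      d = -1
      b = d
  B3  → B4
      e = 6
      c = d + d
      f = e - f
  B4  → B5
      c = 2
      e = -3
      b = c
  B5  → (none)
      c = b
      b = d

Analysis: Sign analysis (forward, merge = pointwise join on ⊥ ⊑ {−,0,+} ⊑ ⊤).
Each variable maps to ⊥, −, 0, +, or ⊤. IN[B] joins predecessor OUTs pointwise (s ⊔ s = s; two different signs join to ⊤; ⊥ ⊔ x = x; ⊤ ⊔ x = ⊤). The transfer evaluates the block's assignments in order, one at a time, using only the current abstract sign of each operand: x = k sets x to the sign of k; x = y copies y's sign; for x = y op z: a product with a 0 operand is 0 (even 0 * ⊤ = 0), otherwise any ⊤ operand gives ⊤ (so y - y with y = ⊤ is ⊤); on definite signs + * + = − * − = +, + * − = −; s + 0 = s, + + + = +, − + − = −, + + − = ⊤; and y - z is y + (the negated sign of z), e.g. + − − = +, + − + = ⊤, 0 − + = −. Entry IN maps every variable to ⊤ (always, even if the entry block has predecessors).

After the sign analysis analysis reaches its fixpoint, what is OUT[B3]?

Answer: {a: ⊤, b: ⊤, c: ⊤, d: ⊤, e: +, f: ⊤}

Working:
Per-block solution:
  B0:   IN=(all ⊤)   OUT=(all ⊤)
  B1:   IN=(all ⊤)   OUT=(all ⊤)
  B2:   IN=(all ⊤)   OUT={b:-, d:-; rest ⊤}
  B3:   IN=(all ⊤)   OUT={e:+; rest ⊤}
  B4:   IN={e:+; rest ⊤}   OUT={b:+, c:+, e:-; rest ⊤}
  B5:   IN=(all ⊤)   OUT=(all ⊤)

Merge at B3: IN[B3] = OUT[B0] ⊔ OUT[B2] = {a: ⊤, b: ⊤, c: ⊤, d: ⊤, e: ⊤, f: ⊤}
Applying B3's transfer function to that IN value gives OUT[B3] (row B3 above).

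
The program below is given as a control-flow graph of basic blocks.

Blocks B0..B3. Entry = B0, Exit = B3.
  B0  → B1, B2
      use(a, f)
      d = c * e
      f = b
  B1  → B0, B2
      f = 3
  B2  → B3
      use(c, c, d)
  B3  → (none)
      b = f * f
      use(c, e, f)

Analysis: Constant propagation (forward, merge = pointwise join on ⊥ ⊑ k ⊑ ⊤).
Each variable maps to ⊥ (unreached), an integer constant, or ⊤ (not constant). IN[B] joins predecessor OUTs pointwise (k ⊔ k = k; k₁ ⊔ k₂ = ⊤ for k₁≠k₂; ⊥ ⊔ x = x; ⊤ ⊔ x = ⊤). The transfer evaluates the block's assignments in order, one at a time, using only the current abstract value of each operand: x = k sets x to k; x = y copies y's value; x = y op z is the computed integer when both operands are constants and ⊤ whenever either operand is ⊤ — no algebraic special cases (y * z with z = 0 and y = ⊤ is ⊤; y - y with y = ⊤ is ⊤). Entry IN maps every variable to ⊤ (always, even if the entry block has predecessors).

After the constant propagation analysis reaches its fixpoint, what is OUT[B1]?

Converged values:
  B0:  IN=(all ⊤)  OUT=(all ⊤)
  B1:  IN=(all ⊤)  OUT={f:3; rest ⊤}
  B2:  IN=(all ⊤)  OUT=(all ⊤)
  B3:  IN=(all ⊤)  OUT=(all ⊤)

Merge at B1: IN[B1] = OUT[B0] = {a: ⊤, b: ⊤, c: ⊤, d: ⊤, e: ⊤, f: ⊤}
Applying B1's transfer function to that IN value gives OUT[B1] (row B1 above).

Answer: {a: ⊤, b: ⊤, c: ⊤, d: ⊤, e: ⊤, f: 3}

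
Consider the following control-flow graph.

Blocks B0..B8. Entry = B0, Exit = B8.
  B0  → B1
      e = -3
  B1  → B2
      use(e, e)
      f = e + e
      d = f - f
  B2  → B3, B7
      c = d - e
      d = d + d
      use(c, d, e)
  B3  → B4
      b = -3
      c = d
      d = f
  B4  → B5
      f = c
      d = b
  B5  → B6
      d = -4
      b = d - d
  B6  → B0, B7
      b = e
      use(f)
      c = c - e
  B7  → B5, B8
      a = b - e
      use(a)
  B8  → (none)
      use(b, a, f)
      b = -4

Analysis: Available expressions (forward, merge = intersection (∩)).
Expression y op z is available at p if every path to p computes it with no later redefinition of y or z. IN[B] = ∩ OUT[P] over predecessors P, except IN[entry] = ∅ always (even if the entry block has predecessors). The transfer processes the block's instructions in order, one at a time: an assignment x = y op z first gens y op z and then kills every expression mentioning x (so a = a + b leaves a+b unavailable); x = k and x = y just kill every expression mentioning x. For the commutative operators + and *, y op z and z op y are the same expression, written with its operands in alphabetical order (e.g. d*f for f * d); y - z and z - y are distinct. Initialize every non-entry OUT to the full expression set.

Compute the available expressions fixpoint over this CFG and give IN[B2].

Per-block solution:
  B0: | IN={} | OUT={}
  B1: | IN={} | OUT={e+e, f-f}
  B2: | IN={e+e, f-f} | OUT={e+e, f-f}
  B3: | IN={e+e, f-f} | OUT={e+e, f-f}
  B4: | IN={e+e, f-f} | OUT={e+e}
  B5: | IN={e+e} | OUT={d-d, e+e}
  B6: | IN={d-d, e+e} | OUT={d-d, e+e}
  B7: | IN={e+e} | OUT={b-e, e+e}
  B8: | IN={b-e, e+e} | OUT={e+e}

Merge at B2: IN[B2] = OUT[B1] = {e+e, f-f}

Answer: {e+e, f-f}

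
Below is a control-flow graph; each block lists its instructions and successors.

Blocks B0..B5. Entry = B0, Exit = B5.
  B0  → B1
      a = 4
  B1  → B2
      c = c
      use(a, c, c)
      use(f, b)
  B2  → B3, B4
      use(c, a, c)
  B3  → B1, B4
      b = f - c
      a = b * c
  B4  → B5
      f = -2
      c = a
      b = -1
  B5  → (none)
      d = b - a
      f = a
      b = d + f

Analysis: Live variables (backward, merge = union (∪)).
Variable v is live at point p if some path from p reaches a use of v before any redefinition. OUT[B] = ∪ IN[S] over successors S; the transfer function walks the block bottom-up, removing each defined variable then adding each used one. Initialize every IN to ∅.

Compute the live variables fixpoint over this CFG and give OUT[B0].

Answer: {a, b, c, f}

Working:
Converged values:
  B0:   IN={b, c, f}   OUT={a, b, c, f}
  B1:   IN={a, b, c, f}   OUT={a, c, f}
  B2:   IN={a, c, f}   OUT={a, c, f}
  B3:   IN={c, f}   OUT={a, b, c, f}
  B4:   IN={a}   OUT={a, b}
  B5:   IN={a, b}   OUT={}

Merge at B0: OUT[B0] = IN[B1] = {a, b, c, f}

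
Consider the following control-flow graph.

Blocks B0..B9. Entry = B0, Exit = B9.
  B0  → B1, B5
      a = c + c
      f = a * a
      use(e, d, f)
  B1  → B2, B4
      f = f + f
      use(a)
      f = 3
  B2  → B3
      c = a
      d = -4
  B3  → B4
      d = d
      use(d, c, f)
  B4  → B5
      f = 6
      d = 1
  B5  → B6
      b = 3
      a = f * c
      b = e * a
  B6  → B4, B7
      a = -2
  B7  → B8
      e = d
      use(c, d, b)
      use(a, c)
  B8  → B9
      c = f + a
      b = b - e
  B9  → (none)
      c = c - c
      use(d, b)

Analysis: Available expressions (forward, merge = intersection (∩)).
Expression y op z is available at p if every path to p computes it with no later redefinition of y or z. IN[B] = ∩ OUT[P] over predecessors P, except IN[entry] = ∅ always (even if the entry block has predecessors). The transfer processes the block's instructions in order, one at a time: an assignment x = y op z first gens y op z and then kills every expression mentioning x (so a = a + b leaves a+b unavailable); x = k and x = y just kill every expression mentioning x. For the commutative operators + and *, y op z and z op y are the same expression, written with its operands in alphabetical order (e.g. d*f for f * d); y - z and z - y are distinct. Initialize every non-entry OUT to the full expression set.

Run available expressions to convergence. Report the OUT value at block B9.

Answer: {a+f}

Trace:
Per-block solution:
  B0:   IN={}   OUT={a*a, c+c}
  B1:   IN={a*a, c+c}   OUT={a*a, c+c}
  B2:   IN={a*a, c+c}   OUT={a*a}
  B3:   IN={a*a}   OUT={a*a}
  B4:   IN={}   OUT={}
  B5:   IN={}   OUT={a*e, c*f}
  B6:   IN={a*e, c*f}   OUT={c*f}
  B7:   IN={c*f}   OUT={c*f}
  B8:   IN={c*f}   OUT={a+f}
  B9:   IN={a+f}   OUT={a+f}

Merge at B9: IN[B9] = OUT[B8] = {a+f}
Applying B9's transfer function to that IN value gives OUT[B9] (row B9 above).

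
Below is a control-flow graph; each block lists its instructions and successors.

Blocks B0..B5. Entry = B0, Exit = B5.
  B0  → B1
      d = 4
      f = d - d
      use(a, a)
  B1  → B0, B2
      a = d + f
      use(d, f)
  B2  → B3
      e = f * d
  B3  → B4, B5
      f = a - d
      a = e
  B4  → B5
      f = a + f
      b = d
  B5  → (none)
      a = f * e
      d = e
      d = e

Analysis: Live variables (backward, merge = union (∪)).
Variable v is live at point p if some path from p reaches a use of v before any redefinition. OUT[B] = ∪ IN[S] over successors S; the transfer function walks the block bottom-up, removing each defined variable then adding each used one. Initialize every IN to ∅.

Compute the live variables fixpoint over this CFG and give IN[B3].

Answer: {a, d, e}

Derivation:
Fixpoint table:
  B0:  IN={a}  OUT={d, f}
  B1:  IN={d, f}  OUT={a, d, f}
  B2:  IN={a, d, f}  OUT={a, d, e}
  B3:  IN={a, d, e}  OUT={a, d, e, f}
  B4:  IN={a, d, e, f}  OUT={e, f}
  B5:  IN={e, f}  OUT={}

Merge at B3: OUT[B3] = IN[B4] ⊔ IN[B5] = {a, d, e, f}
Applying B3's transfer function to that OUT value gives IN[B3] (row B3 above).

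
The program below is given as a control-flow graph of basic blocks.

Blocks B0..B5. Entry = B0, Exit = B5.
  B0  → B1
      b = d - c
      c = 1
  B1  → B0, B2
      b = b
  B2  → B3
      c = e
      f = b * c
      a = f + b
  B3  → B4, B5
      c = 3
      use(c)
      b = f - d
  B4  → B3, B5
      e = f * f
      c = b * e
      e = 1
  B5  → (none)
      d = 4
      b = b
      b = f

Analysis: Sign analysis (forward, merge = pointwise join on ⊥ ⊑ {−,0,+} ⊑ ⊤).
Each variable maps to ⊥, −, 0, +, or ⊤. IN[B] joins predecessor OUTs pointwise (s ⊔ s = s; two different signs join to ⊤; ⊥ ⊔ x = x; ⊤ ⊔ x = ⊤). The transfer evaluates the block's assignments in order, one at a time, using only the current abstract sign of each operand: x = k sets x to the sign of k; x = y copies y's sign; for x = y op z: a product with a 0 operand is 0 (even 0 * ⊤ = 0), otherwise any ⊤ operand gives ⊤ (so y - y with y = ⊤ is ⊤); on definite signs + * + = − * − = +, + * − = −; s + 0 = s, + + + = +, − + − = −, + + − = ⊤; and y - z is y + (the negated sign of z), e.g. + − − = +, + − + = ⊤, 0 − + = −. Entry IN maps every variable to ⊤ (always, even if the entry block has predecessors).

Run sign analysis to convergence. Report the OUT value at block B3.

Per-block solution:
  B0: | IN=(all ⊤) | OUT={c:+; rest ⊤}
  B1: | IN={c:+; rest ⊤} | OUT={c:+; rest ⊤}
  B2: | IN={c:+; rest ⊤} | OUT=(all ⊤)
  B3: | IN=(all ⊤) | OUT={c:+; rest ⊤}
  B4: | IN={c:+; rest ⊤} | OUT={e:+; rest ⊤}
  B5: | IN=(all ⊤) | OUT={d:+; rest ⊤}

Merge at B3: IN[B3] = OUT[B2] ⊔ OUT[B4] = {a: ⊤, b: ⊤, c: ⊤, d: ⊤, e: ⊤, f: ⊤}
Applying B3's transfer function to that IN value gives OUT[B3] (row B3 above).

Answer: {a: ⊤, b: ⊤, c: +, d: ⊤, e: ⊤, f: ⊤}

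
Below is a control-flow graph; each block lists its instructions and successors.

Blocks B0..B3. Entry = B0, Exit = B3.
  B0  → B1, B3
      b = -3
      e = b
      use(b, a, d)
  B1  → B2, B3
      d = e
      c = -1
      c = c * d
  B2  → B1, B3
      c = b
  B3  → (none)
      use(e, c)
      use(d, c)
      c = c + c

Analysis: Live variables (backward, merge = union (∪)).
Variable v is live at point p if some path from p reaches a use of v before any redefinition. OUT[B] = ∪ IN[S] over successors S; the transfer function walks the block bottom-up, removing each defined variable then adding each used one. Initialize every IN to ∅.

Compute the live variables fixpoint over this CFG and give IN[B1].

Answer: {b, e}

Trace:
Converged values:
  B0:  IN={a, c, d}  OUT={b, c, d, e}
  B1:  IN={b, e}  OUT={b, c, d, e}
  B2:  IN={b, d, e}  OUT={b, c, d, e}
  B3:  IN={c, d, e}  OUT={}

Merge at B1: OUT[B1] = IN[B2] ⊔ IN[B3] = {b, c, d, e}
Applying B1's transfer function to that OUT value gives IN[B1] (row B1 above).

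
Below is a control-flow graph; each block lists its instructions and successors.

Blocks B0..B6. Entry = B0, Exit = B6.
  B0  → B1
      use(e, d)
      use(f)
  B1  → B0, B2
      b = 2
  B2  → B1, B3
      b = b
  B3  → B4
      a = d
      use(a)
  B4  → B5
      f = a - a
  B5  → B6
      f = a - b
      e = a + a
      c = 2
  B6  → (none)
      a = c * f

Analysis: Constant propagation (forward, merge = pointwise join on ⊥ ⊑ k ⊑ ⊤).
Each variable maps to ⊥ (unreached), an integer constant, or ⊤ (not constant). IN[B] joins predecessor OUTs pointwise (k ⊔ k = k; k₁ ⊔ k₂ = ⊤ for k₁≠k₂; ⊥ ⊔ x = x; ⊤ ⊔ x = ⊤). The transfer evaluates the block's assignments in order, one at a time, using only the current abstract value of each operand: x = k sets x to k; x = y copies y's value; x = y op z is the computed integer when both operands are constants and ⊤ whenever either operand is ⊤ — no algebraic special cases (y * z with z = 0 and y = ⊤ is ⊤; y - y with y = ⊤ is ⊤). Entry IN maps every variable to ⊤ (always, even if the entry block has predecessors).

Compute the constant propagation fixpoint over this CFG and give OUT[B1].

Answer: {a: ⊤, b: 2, c: ⊤, d: ⊤, e: ⊤, f: ⊤}

Derivation:
Converged values:
  B0: | IN=(all ⊤) | OUT=(all ⊤)
  B1: | IN=(all ⊤) | OUT={b:2; rest ⊤}
  B2: | IN={b:2; rest ⊤} | OUT={b:2; rest ⊤}
  B3: | IN={b:2; rest ⊤} | OUT={b:2; rest ⊤}
  B4: | IN={b:2; rest ⊤} | OUT={b:2; rest ⊤}
  B5: | IN={b:2; rest ⊤} | OUT={b:2, c:2; rest ⊤}
  B6: | IN={b:2, c:2; rest ⊤} | OUT={b:2, c:2; rest ⊤}

Merge at B1: IN[B1] = OUT[B0] ⊔ OUT[B2] = {a: ⊤, b: ⊤, c: ⊤, d: ⊤, e: ⊤, f: ⊤}
Applying B1's transfer function to that IN value gives OUT[B1] (row B1 above).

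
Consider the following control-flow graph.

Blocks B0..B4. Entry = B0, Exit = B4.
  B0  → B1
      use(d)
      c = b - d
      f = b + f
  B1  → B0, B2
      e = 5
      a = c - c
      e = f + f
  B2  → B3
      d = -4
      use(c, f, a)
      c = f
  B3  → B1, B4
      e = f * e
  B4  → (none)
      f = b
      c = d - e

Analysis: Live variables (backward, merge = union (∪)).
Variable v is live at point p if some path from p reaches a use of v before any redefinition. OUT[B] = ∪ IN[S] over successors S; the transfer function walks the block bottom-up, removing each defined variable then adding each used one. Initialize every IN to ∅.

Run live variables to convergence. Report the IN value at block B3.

Converged values:
  B0: | IN={b, d, f} | OUT={b, c, d, f}
  B1: | IN={b, c, d, f} | OUT={a, b, c, d, e, f}
  B2: | IN={a, b, c, e, f} | OUT={b, c, d, e, f}
  B3: | IN={b, c, d, e, f} | OUT={b, c, d, e, f}
  B4: | IN={b, d, e} | OUT={}

Merge at B3: OUT[B3] = IN[B1] ⊔ IN[B4] = {b, c, d, e, f}
Applying B3's transfer function to that OUT value gives IN[B3] (row B3 above).

Answer: {b, c, d, e, f}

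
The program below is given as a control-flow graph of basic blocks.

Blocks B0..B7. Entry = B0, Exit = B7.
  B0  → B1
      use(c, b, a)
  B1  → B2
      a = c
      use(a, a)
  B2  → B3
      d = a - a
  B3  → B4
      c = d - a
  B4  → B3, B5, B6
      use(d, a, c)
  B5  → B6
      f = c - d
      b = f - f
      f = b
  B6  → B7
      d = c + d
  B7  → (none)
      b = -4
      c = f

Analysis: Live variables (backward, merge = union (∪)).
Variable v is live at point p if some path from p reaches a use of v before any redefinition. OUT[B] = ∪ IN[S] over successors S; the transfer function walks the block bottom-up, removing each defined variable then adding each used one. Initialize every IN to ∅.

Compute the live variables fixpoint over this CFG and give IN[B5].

Answer: {c, d}

Working:
Converged values:
  B0:  IN={a, b, c, f}  OUT={c, f}
  B1:  IN={c, f}  OUT={a, f}
  B2:  IN={a, f}  OUT={a, d, f}
  B3:  IN={a, d, f}  OUT={a, c, d, f}
  B4:  IN={a, c, d, f}  OUT={a, c, d, f}
  B5:  IN={c, d}  OUT={c, d, f}
  B6:  IN={c, d, f}  OUT={f}
  B7:  IN={f}  OUT={}

Merge at B5: OUT[B5] = IN[B6] = {c, d, f}
Applying B5's transfer function to that OUT value gives IN[B5] (row B5 above).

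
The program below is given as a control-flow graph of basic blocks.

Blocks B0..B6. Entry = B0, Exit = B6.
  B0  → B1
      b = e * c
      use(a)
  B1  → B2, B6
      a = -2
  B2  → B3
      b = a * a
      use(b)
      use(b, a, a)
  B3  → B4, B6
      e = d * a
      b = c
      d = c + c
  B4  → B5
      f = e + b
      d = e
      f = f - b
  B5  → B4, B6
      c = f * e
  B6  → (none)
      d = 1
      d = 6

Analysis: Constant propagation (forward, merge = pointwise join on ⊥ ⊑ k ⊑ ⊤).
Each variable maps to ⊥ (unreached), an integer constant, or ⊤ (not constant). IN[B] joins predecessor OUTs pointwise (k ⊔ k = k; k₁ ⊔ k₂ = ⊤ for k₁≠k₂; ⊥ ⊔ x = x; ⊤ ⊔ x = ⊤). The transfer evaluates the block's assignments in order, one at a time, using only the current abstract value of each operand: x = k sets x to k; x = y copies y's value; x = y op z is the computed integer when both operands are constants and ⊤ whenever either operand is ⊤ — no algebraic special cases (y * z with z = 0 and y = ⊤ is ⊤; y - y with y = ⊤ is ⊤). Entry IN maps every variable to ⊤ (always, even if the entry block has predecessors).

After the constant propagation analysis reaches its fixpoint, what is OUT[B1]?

Answer: {a: -2, b: ⊤, c: ⊤, d: ⊤, e: ⊤, f: ⊤}

Derivation:
Per-block solution:
  B0: | IN=(all ⊤) | OUT=(all ⊤)
  B1: | IN=(all ⊤) | OUT={a:-2; rest ⊤}
  B2: | IN={a:-2; rest ⊤} | OUT={a:-2, b:4; rest ⊤}
  B3: | IN={a:-2, b:4; rest ⊤} | OUT={a:-2; rest ⊤}
  B4: | IN={a:-2; rest ⊤} | OUT={a:-2; rest ⊤}
  B5: | IN={a:-2; rest ⊤} | OUT={a:-2; rest ⊤}
  B6: | IN={a:-2; rest ⊤} | OUT={a:-2, d:6; rest ⊤}

Merge at B1: IN[B1] = OUT[B0] = {a: ⊤, b: ⊤, c: ⊤, d: ⊤, e: ⊤, f: ⊤}
Applying B1's transfer function to that IN value gives OUT[B1] (row B1 above).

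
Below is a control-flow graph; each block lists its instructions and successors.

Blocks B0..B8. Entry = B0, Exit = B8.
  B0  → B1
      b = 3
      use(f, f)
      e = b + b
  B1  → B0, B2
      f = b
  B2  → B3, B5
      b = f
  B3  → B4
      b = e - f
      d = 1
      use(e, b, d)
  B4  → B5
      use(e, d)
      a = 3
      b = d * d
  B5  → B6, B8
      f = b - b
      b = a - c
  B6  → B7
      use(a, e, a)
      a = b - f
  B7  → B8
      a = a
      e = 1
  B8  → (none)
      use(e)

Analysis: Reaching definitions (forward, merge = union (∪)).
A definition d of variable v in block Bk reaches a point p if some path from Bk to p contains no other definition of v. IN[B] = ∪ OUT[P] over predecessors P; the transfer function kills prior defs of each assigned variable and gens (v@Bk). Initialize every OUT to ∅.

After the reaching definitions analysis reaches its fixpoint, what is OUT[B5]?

Converged values:
  B0:   IN={b@B0, e@B0, f@B1}   OUT={b@B0, e@B0, f@B1}
  B1:   IN={b@B0, e@B0, f@B1}   OUT={b@B0, e@B0, f@B1}
  B2:   IN={b@B0, e@B0, f@B1}   OUT={b@B2, e@B0, f@B1}
  B3:   IN={b@B2, e@B0, f@B1}   OUT={b@B3, d@B3, e@B0, f@B1}
  B4:   IN={b@B3, d@B3, e@B0, f@B1}   OUT={a@B4, b@B4, d@B3, e@B0, f@B1}
  B5:   IN={a@B4, b@B2, b@B4, d@B3, e@B0, f@B1}   OUT={a@B4, b@B5, d@B3, e@B0, f@B5}
  B6:   IN={a@B4, b@B5, d@B3, e@B0, f@B5}   OUT={a@B6, b@B5, d@B3, e@B0, f@B5}
  B7:   IN={a@B6, b@B5, d@B3, e@B0, f@B5}   OUT={a@B7, b@B5, d@B3, e@B7, f@B5}
  B8:   IN={a@B4, a@B7, b@B5, d@B3, e@B0, e@B7, f@B5}   OUT={a@B4, a@B7, b@B5, d@B3, e@B0, e@B7, f@B5}

Merge at B5: IN[B5] = OUT[B2] ⊔ OUT[B4] = {a@B4, b@B2, b@B4, d@B3, e@B0, f@B1}
Applying B5's transfer function to that IN value gives OUT[B5] (row B5 above).

Answer: {a@B4, b@B5, d@B3, e@B0, f@B5}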